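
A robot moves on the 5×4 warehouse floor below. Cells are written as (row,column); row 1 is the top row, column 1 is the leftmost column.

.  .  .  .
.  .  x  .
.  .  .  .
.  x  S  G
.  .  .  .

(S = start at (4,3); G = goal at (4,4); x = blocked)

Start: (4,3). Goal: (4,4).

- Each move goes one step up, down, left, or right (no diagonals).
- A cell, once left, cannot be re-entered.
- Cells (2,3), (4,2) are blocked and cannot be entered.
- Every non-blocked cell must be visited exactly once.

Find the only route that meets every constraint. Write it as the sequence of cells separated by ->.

(4,3) -> (3,3) -> (3,4) -> (2,4) -> (1,4) -> (1,3) -> (1,2) -> (1,1) -> (2,1) -> (2,2) -> (3,2) -> (3,1) -> (4,1) -> (5,1) -> (5,2) -> (5,3) -> (5,4) -> (4,4)

Need to visit all 18 open cells exactly once, starting at (4,3) and ending at (4,4).
Route from (4,3): up to (3,3), right to (3,4), 2× up (reaching (1,4)), 3× left (reaching (1,1)), down to (2,1), right to (2,2), down to (3,2), left to (3,1), 2× down (reaching (5,1)), 3× right (reaching (5,4)), up to (4,4) — 17 moves in all.
Check: all 18 open cells covered.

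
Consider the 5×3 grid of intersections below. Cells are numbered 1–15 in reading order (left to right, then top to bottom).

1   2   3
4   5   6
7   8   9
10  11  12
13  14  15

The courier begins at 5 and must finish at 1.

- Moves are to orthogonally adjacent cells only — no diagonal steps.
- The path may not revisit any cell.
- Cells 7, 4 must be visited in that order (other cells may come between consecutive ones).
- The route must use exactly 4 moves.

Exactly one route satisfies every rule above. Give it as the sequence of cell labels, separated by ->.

5 -> 8 -> 7 -> 4 -> 1

The waypoints must appear in the order 7, 4, with no cell reused.
Route from 5: down 1 to 8, left 1 to 7, up 2 to 1 — 4 moves in all.
Check: order respected (7 at step 2, 4 at step 3); 4 moves as required.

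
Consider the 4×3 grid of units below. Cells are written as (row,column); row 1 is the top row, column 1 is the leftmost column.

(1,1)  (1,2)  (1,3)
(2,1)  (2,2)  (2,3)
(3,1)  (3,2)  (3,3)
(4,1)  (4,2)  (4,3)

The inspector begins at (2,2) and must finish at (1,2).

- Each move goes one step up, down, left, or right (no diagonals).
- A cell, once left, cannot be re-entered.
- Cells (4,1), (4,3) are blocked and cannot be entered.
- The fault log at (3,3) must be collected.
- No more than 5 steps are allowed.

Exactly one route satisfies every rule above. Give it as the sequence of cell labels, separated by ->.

(2,2) -> (3,2) -> (3,3) -> (2,3) -> (1,3) -> (1,2)

The budget equals the shortest possible length, so every move has to be on a shortest route through the required cells.
Route from (2,2): down to (3,2), right to (3,3), 2× up (reaching (1,3)), left to (1,2) — 5 moves in all.
Check: all required cells visited; 5 ≤ 5 moves.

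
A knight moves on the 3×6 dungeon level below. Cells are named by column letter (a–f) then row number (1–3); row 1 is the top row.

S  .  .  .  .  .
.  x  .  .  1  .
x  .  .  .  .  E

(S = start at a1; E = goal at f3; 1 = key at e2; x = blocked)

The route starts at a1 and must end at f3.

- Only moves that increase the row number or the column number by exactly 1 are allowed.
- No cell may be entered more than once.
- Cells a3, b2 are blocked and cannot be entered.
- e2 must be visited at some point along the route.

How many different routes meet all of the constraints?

A right/down-only route from a1 to f3 makes exactly 2 down-moves and 5 right-moves in some order.
With no other constraints that would be C(7,2) = 21 routes.
Split at e2 and multiply the segment counts (each segment already excludes blocked cells): a1→e2: 3; e2→f3: 2; product = 6.
That gives 6 routes.

6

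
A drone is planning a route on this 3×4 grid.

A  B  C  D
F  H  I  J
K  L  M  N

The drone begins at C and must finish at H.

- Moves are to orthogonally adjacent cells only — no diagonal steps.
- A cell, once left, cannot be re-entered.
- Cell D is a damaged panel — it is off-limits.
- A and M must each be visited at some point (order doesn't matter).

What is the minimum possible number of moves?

Any route passes through A and M in some order between C and H. Summing Manhattan distances along each leg and taking the cheapest ordering (C → A → M → H) gives a lower bound of 2 + 4 + 2 = 8 moves.
A route of 8 moves achieves this: C → I → M → L → K → F → A → B → H.
Since 8 matches the lower bound, it is optimal.

8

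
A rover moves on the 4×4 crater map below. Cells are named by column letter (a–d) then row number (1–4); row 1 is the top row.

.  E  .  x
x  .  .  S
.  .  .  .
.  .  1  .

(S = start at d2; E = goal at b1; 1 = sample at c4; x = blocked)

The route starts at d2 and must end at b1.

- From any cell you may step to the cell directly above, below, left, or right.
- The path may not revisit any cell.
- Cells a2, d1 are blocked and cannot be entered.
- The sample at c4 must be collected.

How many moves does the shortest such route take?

Any route passes through c4 somewhere between d2 and b1. Summing Manhattan distances along the two legs (d2 → c4 → b1) gives a lower bound of 3 + 4 = 7 moves.
A route of 7 moves achieves this: d2 → d3 → d4 → c4 → c3 → c2 → c1 → b1.
Since 7 matches the lower bound, it is optimal.

7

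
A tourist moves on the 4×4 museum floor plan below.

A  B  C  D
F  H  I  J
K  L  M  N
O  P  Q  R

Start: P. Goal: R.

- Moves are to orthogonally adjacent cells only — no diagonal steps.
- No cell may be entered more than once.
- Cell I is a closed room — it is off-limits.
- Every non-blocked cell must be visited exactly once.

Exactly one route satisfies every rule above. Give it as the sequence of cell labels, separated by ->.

P -> O -> K -> L -> H -> F -> A -> B -> C -> D -> J -> N -> M -> Q -> R

Need to visit all 15 open cells exactly once, starting at P and ending at R.
Cell J has only two open neighbours (D and N), so the path must pass straight through it: one of those is the cell it's entered from and the other is where it exits.
Route from P: left to O, up to K, right to L, up to H, left to F, up to A, 3× right (reaching D), 2× down (reaching N), left to M, down to Q, right to R — 14 moves in all.
Check: all 15 open cells covered.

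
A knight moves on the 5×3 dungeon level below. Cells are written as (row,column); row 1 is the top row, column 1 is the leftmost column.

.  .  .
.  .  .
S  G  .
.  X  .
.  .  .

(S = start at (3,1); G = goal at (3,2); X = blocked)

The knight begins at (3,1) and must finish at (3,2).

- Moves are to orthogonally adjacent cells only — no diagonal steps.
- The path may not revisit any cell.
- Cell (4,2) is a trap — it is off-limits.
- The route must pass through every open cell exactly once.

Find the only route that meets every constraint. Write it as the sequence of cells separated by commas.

Need to visit all 14 open cells exactly once, starting at (3,1) and ending at (3,2).
Route from (3,1): 2× down (reaching (5,1)), 2× right (reaching (5,3)), 4× up (reaching (1,3)), 2× left (reaching (1,1)), down to (2,1), right to (2,2), down to (3,2) — 13 moves in all.
Check: all 14 open cells covered.

(3,1), (4,1), (5,1), (5,2), (5,3), (4,3), (3,3), (2,3), (1,3), (1,2), (1,1), (2,1), (2,2), (3,2)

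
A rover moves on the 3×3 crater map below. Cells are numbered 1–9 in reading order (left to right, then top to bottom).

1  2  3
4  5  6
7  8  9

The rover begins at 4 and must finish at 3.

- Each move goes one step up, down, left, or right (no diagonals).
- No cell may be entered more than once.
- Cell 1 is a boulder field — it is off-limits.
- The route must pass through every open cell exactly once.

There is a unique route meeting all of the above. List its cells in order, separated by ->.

4 -> 7 -> 8 -> 9 -> 6 -> 5 -> 2 -> 3

Need to visit all 8 open cells exactly once, starting at 4 and ending at 3.
Cell 9 has only two open neighbours (6 and 8), so the path must pass straight through it: one of those is the cell it's entered from and the other is where it exits.
Route from 4: down 1 to 7, right 2 to 9, up 1 to 6, left 1 to 5, up 1 to 2, right 1 to 3 — 7 moves in all.
Check: all 8 open cells covered.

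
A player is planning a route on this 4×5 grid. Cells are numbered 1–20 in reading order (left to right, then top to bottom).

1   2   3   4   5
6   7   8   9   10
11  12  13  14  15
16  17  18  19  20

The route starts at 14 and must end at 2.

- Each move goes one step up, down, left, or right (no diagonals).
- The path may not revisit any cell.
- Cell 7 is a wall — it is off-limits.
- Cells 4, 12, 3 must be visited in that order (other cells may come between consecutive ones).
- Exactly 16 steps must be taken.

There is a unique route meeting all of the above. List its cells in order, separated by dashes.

The waypoints must appear in the order 4, 12, 3, with no cell reused.
Route from 14: 2× up (reaching 4), right to 5, 3× down (reaching 20), 4× left (reaching 16), up to 11, 2× right (reaching 13), 2× up (reaching 3), left to 2 — 16 moves in all.
Check: order respected (4 at step 2, 12 at step 12, 3 at step 15); 16 moves as required.

14 - 9 - 4 - 5 - 10 - 15 - 20 - 19 - 18 - 17 - 16 - 11 - 12 - 13 - 8 - 3 - 2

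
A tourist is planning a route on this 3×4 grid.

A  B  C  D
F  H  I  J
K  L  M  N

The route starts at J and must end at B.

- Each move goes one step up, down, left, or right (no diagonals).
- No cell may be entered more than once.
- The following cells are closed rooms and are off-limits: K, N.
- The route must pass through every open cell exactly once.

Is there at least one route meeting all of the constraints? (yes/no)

yes

One route that works: J → D → C → I → M → L → H → F → A → B.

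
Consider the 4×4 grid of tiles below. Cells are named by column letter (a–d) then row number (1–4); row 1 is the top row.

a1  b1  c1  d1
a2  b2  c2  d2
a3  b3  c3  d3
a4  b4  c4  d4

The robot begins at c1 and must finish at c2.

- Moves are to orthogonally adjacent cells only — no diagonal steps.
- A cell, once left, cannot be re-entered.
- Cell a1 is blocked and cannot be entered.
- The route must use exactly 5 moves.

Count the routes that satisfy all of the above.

2

Need simple routes of exactly 5 moves from c1 to c2 (Manhattan distance 1, so 2 moves are spent on a detour and 2 undoing it).
Enumerating: c1 b1 b2 b3 c3 c2 | c1 d1 d2 d3 c3 c2.
That gives 2 routes.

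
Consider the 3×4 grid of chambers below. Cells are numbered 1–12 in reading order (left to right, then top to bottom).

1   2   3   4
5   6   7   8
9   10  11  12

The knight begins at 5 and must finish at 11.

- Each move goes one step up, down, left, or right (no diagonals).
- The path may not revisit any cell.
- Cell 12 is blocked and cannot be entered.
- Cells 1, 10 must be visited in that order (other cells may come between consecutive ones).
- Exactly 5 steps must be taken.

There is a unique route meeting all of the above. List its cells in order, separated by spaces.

5 1 2 6 10 11

The waypoints must appear in the order 1, 10, with no cell reused.
Route from 5: up to 1, right to 2, 2× down (reaching 10), right to 11 — 5 moves in all.
Check: order respected (1 at step 1, 10 at step 4); 5 moves as required.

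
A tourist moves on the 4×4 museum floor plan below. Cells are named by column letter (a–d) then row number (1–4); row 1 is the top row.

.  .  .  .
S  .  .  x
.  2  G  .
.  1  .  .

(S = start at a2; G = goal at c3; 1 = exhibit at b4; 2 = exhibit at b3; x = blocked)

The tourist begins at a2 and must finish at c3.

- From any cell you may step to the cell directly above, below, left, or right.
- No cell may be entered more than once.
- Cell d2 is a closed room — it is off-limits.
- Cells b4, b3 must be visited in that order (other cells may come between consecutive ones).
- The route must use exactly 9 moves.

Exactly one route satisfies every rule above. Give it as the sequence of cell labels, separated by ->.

a2 -> a3 -> a4 -> b4 -> b3 -> b2 -> b1 -> c1 -> c2 -> c3

The waypoints must appear in the order b4, b3, with no cell reused.
Route from a2: down 2 to a4, right 1 to b4, up 3 to b1, right 1 to c1, down 2 to c3 — 9 moves in all.
Check: order respected (1 at step 3, 2 at step 4); 9 moves as required.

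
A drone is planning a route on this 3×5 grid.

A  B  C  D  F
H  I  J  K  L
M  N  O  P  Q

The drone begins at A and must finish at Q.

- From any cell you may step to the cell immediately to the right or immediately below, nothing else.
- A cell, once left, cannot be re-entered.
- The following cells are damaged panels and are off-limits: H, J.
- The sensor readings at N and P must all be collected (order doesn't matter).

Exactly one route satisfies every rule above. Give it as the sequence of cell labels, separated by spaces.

Moves only go right or down, so the column and row indices never decrease.
Route from A: right to B, 2× down (reaching N), 3× right (reaching Q) — 6 moves in all.
Check: all required cells visited.

A B I N O P Q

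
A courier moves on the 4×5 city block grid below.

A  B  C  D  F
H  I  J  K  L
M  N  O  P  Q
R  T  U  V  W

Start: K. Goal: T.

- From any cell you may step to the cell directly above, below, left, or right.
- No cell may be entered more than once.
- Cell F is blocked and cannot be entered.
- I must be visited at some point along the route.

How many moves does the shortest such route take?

4

Any route passes through I somewhere between K and T. Summing Manhattan distances along the two legs (K → I → T) gives a lower bound of 2 + 2 = 4 moves.
A route of 4 moves achieves this: K → J → I → N → T.
Since 4 matches the lower bound, it is optimal.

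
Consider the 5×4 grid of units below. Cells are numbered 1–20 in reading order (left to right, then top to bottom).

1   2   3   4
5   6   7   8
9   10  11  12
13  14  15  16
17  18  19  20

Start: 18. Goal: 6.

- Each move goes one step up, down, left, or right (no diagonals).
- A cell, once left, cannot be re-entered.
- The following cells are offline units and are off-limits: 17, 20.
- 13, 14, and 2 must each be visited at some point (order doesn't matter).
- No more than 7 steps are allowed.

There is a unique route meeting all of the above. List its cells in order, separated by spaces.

18 14 13 9 5 1 2 6

The 7-move cap with required stops at 13, 14, 2 leaves no slack for detours.
Route from 18: up 1 to 14, left 1 to 13, up 3 to 1, right 1 to 2, down 1 to 6 — 7 moves in all.
Check: all required cells visited; 7 ≤ 7 moves.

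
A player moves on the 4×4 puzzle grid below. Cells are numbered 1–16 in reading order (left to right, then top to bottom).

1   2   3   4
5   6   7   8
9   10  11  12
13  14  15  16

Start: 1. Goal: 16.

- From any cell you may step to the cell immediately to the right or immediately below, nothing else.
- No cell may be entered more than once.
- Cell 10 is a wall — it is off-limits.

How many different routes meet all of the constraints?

11

A right/down-only route from 1 to 16 makes exactly 3 down-moves and 3 right-moves in some order.
With no other constraints that would be C(6,3) = 20 routes.
Subtract routes through each blocked cell (inclusion–exclusion for overlaps): − through 10: 9 → 11.
That gives 11 routes.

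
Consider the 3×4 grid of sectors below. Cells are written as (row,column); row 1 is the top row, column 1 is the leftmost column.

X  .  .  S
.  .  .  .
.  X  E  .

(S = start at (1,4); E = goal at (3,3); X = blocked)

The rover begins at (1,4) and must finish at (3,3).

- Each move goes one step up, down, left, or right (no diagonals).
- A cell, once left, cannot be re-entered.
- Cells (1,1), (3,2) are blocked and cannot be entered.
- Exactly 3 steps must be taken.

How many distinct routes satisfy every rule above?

Need simple routes of exactly 3 moves from (1,4) to (3,3) (Manhattan distance 3, so 0 moves are spent on a detour and 0 undoing it).
Enumerating: (1,4) (2,4) (3,4) (3,3) | (1,4) (2,4) (2,3) (3,3) | (1,4) (1,3) (2,3) (3,3).
That gives 3 routes.

3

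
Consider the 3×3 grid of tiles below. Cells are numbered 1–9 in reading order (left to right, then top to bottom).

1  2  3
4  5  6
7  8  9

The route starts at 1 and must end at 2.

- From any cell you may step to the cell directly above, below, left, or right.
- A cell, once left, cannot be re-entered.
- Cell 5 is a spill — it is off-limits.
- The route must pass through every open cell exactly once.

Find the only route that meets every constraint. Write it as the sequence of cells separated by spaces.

1 4 7 8 9 6 3 2

Need to visit all 8 open cells exactly once, starting at 1 and ending at 2.
Cell 7 has only two open neighbours (4 and 8), so the path must pass straight through it: one of those is the cell it's entered from and the other is where it exits.
Route from 1: 2× down (reaching 7), 2× right (reaching 9), 2× up (reaching 3), left to 2 — 7 moves in all.
Check: all 8 open cells covered.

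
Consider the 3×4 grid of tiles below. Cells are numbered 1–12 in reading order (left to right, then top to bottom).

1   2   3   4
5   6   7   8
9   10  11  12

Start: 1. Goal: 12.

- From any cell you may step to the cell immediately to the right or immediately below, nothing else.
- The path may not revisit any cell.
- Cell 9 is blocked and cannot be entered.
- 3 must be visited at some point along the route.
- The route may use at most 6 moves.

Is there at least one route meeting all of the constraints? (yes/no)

yes

One route that works: 1 → 2 → 3 → 7 → 11 → 12.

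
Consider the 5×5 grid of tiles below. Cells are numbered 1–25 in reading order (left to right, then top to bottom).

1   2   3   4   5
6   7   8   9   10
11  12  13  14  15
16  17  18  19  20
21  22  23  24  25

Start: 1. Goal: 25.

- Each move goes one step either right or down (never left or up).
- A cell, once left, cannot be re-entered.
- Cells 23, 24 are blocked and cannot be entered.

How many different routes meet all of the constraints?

35

A right/down-only route from 1 to 25 makes exactly 4 down-moves and 4 right-moves in some order.
With no other constraints that would be C(8,4) = 70 routes.
Subtract routes through each blocked cell (inclusion–exclusion for overlaps): − through 23: 15 − through 24: 35 + through 23&24: 15 → 35.
That gives 35 routes.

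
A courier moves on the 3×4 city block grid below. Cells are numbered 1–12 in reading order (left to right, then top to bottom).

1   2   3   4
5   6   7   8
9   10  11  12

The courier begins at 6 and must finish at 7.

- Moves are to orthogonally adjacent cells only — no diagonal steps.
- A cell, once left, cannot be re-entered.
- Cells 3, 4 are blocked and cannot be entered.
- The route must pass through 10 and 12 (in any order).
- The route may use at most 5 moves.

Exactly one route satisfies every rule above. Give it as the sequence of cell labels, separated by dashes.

The budget equals the shortest possible length, so every move has to be on a shortest route through the required cells.
Route from 6: down 1 to 10, right 2 to 12, up 1 to 8, left 1 to 7 — 5 moves in all.
Check: all required cells visited; 5 ≤ 5 moves.

6 - 10 - 11 - 12 - 8 - 7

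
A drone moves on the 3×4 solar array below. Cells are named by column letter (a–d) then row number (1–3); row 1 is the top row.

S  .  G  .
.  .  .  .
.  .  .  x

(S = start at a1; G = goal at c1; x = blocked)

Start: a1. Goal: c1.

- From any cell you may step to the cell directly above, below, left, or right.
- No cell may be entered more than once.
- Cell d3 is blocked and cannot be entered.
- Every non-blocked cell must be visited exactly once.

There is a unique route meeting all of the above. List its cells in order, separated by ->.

Need to visit all 11 open cells exactly once, starting at a1 and ending at c1.
Cell d2 has only two open neighbours (d1 and c2), so the path must pass straight through it: one of those is the cell it's entered from and the other is where it exits.
Route from a1: right to b1, down to b2, left to a2, down to a3, 2× right (reaching c3), up to c2, right to d2, up to d1, left to c1 — 10 moves in all.
Check: all 11 open cells covered.

a1 -> b1 -> b2 -> a2 -> a3 -> b3 -> c3 -> c2 -> d2 -> d1 -> c1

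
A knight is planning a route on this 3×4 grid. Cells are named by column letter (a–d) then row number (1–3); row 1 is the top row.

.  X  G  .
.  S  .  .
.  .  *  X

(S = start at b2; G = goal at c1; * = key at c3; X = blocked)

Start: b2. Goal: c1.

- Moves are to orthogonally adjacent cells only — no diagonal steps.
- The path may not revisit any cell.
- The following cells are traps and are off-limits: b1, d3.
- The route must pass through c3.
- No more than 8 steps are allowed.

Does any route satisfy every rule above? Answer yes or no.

One route that works: b2 → b3 → c3 → c2 → c1.

yes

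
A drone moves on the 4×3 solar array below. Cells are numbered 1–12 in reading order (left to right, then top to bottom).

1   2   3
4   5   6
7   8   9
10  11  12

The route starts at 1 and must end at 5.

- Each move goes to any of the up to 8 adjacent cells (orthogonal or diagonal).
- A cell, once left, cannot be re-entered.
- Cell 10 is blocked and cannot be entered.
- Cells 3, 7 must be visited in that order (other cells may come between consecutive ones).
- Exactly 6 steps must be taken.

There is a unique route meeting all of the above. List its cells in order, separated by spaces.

The waypoints must appear in the order 3, 7, with no cell reused.
Route from 1: 2× right (reaching 3), down to 6, down-left to 8, left to 7, up-right to 5 — 6 moves in all.
Check: order respected (3 at step 2, 7 at step 5); 6 moves as required.

1 2 3 6 8 7 5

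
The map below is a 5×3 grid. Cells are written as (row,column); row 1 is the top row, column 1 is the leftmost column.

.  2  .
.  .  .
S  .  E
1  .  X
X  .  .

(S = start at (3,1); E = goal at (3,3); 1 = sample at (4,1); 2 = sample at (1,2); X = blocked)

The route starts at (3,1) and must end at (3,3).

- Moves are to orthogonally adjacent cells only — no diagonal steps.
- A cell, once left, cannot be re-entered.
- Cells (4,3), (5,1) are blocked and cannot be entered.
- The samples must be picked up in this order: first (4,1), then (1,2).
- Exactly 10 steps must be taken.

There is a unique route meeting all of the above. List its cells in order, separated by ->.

The waypoints must appear in the order (4,1), (1,2), with no cell reused.
Route from (3,1): down 1 to (4,1), right 1 to (4,2), up 2 to (2,2), left 1 to (2,1), up 1 to (1,1), right 2 to (1,3), down 2 to (3,3) — 10 moves in all.
Check: order respected (1 at step 1, 2 at step 7); 10 moves as required.

(3,1) -> (4,1) -> (4,2) -> (3,2) -> (2,2) -> (2,1) -> (1,1) -> (1,2) -> (1,3) -> (2,3) -> (3,3)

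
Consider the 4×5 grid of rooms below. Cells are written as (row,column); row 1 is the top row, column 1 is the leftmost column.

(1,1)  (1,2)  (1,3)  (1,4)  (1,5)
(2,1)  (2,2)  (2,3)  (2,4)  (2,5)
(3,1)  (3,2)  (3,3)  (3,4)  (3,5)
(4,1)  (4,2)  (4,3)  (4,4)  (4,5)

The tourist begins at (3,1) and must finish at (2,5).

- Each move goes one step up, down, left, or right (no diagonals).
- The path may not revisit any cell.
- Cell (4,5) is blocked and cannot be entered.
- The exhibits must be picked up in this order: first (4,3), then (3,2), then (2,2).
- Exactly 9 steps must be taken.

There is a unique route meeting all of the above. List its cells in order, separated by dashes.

(3,1) - (4,1) - (4,2) - (4,3) - (3,3) - (3,2) - (2,2) - (2,3) - (2,4) - (2,5)

The waypoints must appear in the order (4,3), (3,2), (2,2), with no cell reused.
Route from (3,1): down to (4,1), 2× right (reaching (4,3)), up to (3,3), left to (3,2), up to (2,2), 3× right (reaching (2,5)) — 9 moves in all.
Check: order respected ((4,3) at step 3, (3,2) at step 5, (2,2) at step 6); 9 moves as required.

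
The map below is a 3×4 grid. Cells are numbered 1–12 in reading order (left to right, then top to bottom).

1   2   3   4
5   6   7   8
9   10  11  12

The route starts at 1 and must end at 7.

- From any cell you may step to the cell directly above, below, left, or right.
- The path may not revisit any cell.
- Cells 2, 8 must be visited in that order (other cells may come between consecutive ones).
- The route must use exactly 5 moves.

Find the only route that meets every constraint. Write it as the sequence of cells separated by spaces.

1 2 3 4 8 7

The waypoints must appear in the order 2, 8, with no cell reused.
Route from 1: 3× right (reaching 4), down to 8, left to 7 — 5 moves in all.
Check: order respected (2 at step 1, 8 at step 4); 5 moves as required.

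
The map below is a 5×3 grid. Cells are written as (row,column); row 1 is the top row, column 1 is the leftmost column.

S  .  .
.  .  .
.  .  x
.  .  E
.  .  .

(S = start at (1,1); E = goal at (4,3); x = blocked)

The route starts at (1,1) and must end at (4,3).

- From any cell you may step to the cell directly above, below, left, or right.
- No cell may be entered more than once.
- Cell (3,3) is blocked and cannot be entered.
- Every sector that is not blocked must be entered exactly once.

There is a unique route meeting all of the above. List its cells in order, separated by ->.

Need to visit all 14 open cells exactly once, starting at (1,1) and ending at (4,3).
Cell (5,3) has only two open neighbours ((4,3) and (5,2)), so the path must pass straight through it: one of those is the cell it's entered from and the other is where it exits.
Route from (1,1): right 2 to (1,3), down 1 to (2,3), left 2 to (2,1), down 1 to (3,1), right 1 to (3,2), down 1 to (4,2), left 1 to (4,1), down 1 to (5,1), right 2 to (5,3), up 1 to (4,3) — 13 moves in all.
Check: all 14 open cells covered.

(1,1) -> (1,2) -> (1,3) -> (2,3) -> (2,2) -> (2,1) -> (3,1) -> (3,2) -> (4,2) -> (4,1) -> (5,1) -> (5,2) -> (5,3) -> (4,3)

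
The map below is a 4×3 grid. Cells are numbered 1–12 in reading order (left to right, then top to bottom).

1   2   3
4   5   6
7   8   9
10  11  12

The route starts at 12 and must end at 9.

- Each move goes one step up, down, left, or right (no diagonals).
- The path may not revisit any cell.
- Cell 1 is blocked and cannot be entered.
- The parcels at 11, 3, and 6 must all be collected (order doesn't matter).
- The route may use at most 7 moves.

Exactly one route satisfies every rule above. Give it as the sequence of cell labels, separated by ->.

12 -> 11 -> 8 -> 5 -> 2 -> 3 -> 6 -> 9

The 7-move cap with required stops at 11, 3, 6 leaves no slack for detours.
Route from 12: left to 11, 3× up (reaching 2), right to 3, 2× down (reaching 9) — 7 moves in all.
Check: all required cells visited; 7 ≤ 7 moves.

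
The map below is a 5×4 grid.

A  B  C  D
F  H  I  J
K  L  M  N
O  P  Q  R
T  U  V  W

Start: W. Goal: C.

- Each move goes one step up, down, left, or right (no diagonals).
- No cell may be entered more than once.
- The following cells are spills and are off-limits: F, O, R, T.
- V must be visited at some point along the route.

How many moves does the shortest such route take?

5

Any route passes through V somewhere between W and C. Summing Manhattan distances along the two legs (W → V → C) gives a lower bound of 1 + 4 = 5 moves.
A route of 5 moves achieves this: W → V → Q → M → I → C.
Since 5 matches the lower bound, it is optimal.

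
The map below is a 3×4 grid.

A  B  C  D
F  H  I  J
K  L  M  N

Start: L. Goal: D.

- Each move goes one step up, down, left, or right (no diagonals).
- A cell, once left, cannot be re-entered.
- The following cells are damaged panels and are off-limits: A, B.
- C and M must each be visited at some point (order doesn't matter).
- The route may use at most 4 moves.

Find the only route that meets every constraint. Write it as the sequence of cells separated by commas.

The 4-move cap with required stops at C, M leaves no slack for detours.
Route from L: right to M, 2× up (reaching C), right to D — 4 moves in all.
Check: all required cells visited; 4 ≤ 4 moves.

L, M, I, C, D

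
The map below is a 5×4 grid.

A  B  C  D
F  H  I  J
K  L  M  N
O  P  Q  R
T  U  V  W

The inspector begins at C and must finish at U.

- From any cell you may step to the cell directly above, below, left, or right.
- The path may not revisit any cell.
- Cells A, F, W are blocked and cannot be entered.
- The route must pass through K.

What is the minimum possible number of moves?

Any route passes through K somewhere between C and U. Summing Manhattan distances along the two legs (C → K → U) gives a lower bound of 4 + 3 = 7 moves.
A route of 7 moves achieves this: C → I → M → L → K → O → T → U.
Since 7 matches the lower bound, it is optimal.

7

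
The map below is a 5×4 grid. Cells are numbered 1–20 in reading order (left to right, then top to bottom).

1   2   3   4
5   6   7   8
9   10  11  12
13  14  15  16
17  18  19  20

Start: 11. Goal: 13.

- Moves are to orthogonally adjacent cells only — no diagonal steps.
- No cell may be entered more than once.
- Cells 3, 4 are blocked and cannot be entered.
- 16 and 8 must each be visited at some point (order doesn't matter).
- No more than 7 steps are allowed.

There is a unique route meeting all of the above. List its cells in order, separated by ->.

The budget equals the shortest possible length, so every move has to be on a shortest route through the required cells.
Route from 11: up to 7, right to 8, 2× down (reaching 16), 3× left (reaching 13) — 7 moves in all.
Check: all required cells visited; 7 ≤ 7 moves.

11 -> 7 -> 8 -> 12 -> 16 -> 15 -> 14 -> 13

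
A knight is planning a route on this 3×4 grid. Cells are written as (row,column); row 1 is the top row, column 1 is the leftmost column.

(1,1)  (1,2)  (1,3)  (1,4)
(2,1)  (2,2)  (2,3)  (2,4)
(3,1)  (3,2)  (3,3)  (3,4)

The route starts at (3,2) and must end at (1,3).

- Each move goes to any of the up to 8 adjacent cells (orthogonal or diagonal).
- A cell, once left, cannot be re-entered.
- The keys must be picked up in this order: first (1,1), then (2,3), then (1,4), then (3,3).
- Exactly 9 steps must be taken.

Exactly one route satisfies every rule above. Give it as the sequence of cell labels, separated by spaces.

(3,2) (2,1) (1,1) (1,2) (2,3) (1,4) (2,4) (3,3) (2,2) (1,3)

The waypoints must appear in the order (1,1), (2,3), (1,4), (3,3), with no cell reused.
Route from (3,2): up-left to (2,1), up to (1,1), right to (1,2), down-right to (2,3), up-right to (1,4), down to (2,4), down-left to (3,3), up-left to (2,2), up-right to (1,3) — 9 moves in all.
Check: order respected ((1,1) at step 2, (2,3) at step 4, (1,4) at step 5, (3,3) at step 7); 9 moves as required.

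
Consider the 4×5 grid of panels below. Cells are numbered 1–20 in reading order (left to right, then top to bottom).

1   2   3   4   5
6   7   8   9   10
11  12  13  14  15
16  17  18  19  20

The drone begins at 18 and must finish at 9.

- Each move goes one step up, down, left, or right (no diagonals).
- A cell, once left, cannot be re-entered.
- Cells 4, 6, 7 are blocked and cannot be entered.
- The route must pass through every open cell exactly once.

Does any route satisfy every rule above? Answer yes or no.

no

Cell 1 has only one open neighbour but is neither the start nor the goal, so a Hamiltonian route would have to both enter and leave it through the same neighbour — impossible without revisiting.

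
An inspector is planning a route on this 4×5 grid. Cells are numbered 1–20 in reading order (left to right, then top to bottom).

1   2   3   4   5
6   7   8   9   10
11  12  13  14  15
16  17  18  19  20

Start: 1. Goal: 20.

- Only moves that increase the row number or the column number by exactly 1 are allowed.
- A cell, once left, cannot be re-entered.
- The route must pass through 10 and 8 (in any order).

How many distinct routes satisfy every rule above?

3

A right/down-only route from 1 to 20 makes exactly 3 down-moves and 4 right-moves in some order.
With no other constraints that would be C(7,3) = 35 routes.
A monotone route can only reach the required cells in the order 8, 10, so split there and multiply the segment counts: 1→8: 3; 8→10: 1; 10→20: 1; product = 3.
That gives 3 routes.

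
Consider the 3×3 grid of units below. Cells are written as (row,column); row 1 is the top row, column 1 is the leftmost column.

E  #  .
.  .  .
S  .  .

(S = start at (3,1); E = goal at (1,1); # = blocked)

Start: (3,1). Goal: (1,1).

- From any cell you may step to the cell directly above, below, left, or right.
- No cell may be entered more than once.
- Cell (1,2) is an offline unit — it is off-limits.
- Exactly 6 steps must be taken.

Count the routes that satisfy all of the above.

Need simple routes of exactly 6 moves from (3,1) to (1,1) (Manhattan distance 2, so 2 moves are spent on a detour and 2 undoing it).
Enumerating: (3,1) (3,2) (3,3) (2,3) (2,2) (2,1) (1,1).
That gives 1 route.

1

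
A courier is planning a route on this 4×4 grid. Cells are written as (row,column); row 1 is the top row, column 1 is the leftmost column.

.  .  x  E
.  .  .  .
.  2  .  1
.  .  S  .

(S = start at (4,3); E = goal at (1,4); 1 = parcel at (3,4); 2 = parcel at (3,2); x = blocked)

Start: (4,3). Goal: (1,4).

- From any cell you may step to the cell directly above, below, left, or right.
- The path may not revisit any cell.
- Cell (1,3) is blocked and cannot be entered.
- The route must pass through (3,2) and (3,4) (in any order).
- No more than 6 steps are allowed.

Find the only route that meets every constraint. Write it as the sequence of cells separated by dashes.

The 6-move cap with required stops at (3,2), (3,4) leaves no slack for detours.
Route from (4,3): left to (4,2), up to (3,2), 2× right (reaching (3,4)), 2× up (reaching (1,4)) — 6 moves in all.
Check: all required cells visited; 6 ≤ 6 moves.

(4,3) - (4,2) - (3,2) - (3,3) - (3,4) - (2,4) - (1,4)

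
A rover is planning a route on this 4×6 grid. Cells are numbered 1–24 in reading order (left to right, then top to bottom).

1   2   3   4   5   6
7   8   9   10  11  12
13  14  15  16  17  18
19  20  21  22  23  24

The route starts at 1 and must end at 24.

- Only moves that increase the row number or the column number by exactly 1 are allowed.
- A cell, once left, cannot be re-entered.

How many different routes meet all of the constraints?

A right/down-only route from 1 to 24 makes exactly 3 down-moves and 5 right-moves in some order.
With no other constraints that would be C(8,3) = 56 routes.
That gives 56 routes.

56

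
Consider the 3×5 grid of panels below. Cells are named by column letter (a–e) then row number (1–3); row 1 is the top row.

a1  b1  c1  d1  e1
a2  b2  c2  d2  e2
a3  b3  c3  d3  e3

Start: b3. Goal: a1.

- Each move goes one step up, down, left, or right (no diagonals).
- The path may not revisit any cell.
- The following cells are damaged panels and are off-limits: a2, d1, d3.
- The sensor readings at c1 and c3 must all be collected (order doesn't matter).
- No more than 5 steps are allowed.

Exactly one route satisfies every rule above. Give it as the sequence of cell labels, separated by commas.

Any route must reach c1 and c3 and still end at a1 within 5 moves, so the order of the required stops is forced.
Route from b3: right to c3, 2× up (reaching c1), 2× left (reaching a1) — 5 moves in all.
Check: all required cells visited; 5 ≤ 5 moves.

b3, c3, c2, c1, b1, a1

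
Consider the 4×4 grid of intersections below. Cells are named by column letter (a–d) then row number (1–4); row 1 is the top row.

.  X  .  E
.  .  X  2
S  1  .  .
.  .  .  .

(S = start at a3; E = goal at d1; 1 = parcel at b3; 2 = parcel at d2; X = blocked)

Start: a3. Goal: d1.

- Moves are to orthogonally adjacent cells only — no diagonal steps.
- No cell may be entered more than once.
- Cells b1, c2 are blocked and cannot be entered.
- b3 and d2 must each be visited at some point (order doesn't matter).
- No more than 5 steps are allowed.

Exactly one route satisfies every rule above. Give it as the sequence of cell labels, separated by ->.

a3 -> b3 -> c3 -> d3 -> d2 -> d1

Any route must reach b3 and d2 and still end at d1 within 5 moves, so the order of the required stops is forced.
Route from a3: 3× right (reaching d3), 2× up (reaching d1) — 5 moves in all.
Check: all required cells visited; 5 ≤ 5 moves.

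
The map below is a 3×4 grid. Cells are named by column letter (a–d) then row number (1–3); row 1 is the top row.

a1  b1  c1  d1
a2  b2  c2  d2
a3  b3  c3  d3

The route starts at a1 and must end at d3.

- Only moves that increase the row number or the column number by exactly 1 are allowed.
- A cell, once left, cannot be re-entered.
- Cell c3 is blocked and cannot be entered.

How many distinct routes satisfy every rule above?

A right/down-only route from a1 to d3 makes exactly 2 down-moves and 3 right-moves in some order.
With no other constraints that would be C(5,2) = 10 routes.
Subtract routes through each blocked cell (inclusion–exclusion for overlaps): − through c3: 6 → 4.
That gives 4 routes.

4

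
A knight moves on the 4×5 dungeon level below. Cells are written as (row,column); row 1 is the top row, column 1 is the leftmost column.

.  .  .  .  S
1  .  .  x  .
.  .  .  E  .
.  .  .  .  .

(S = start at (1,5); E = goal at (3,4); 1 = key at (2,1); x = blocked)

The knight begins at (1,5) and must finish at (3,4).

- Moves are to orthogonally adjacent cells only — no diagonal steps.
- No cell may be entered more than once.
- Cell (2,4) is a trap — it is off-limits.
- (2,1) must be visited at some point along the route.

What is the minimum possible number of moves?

9

Any route passes through (2,1) somewhere between (1,5) and (3,4). Summing Manhattan distances along the two legs ((1,5) → (2,1) → (3,4)) gives a lower bound of 5 + 4 = 9 moves.
A route of 9 moves achieves this: (1,5) → (1,4) → (1,3) → (2,3) → (2,2) → (2,1) → (3,1) → (3,2) → (3,3) → (3,4).
Since 9 matches the lower bound, it is optimal.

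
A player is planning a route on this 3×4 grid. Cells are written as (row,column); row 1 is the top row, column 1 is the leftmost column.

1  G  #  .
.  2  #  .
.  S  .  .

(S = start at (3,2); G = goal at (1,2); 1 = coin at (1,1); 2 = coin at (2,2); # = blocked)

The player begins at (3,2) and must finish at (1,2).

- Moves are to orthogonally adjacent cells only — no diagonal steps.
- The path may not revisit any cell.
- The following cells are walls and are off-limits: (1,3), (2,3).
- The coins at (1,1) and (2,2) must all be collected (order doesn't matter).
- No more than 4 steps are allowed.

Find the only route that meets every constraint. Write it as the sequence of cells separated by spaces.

The 4-move cap with required stops at (1,1), (2,2) leaves no slack for detours.
Route from (3,2): up to (2,2), left to (2,1), up to (1,1), right to (1,2) — 4 moves in all.
Check: all required cells visited; 4 ≤ 4 moves.

(3,2) (2,2) (2,1) (1,1) (1,2)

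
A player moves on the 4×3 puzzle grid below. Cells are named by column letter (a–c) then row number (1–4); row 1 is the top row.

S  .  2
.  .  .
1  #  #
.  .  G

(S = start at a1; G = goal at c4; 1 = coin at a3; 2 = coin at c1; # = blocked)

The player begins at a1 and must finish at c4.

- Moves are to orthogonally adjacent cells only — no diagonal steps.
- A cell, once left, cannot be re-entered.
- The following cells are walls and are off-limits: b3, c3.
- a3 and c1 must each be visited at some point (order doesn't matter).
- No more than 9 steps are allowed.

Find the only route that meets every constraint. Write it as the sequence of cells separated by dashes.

The budget equals the shortest possible length, so every move has to be on a shortest route through the required cells.
Route from a1: right 2 to c1, down 1 to c2, left 2 to a2, down 2 to a4, right 2 to c4 — 9 moves in all.
Check: all required cells visited; 9 ≤ 9 moves.

a1 - b1 - c1 - c2 - b2 - a2 - a3 - a4 - b4 - c4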